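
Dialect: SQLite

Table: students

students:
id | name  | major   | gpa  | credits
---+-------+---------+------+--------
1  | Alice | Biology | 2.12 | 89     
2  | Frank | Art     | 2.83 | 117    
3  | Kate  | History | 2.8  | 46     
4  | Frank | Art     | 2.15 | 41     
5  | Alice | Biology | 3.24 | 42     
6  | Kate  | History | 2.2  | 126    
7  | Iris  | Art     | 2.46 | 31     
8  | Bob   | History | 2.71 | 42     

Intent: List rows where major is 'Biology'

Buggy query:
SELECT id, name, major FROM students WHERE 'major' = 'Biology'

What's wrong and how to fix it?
Bug: 'major' in single quotes is a string literal, not the column; the comparison is literal-vs-literal and never true

Fix: Remove the quotes around the column name (or use double quotes for an identifier)

Corrected query:
SELECT id, name, major FROM students WHERE major = 'Biology'

Result:
id | name  | major  
---+-------+--------
1  | Alice | Biology
5  | Alice | Biology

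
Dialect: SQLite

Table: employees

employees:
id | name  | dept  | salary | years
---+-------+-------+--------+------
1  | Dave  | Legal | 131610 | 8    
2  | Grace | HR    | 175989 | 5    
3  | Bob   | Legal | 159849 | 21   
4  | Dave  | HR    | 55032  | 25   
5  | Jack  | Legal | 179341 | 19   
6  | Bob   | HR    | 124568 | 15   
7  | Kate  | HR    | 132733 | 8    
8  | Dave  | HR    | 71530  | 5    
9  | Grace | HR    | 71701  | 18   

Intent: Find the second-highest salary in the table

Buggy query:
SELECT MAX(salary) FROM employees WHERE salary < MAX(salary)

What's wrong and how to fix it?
Bug: The inner MAX is an aggregate inside WHERE, which is not allowed

Fix: Compute the overall MAX in a subquery, then take MAX of rows below it

Corrected query:
SELECT MAX(salary) FROM employees WHERE salary < (SELECT MAX(salary) FROM employees)

Result:
MAX(salary)
-----------
175989     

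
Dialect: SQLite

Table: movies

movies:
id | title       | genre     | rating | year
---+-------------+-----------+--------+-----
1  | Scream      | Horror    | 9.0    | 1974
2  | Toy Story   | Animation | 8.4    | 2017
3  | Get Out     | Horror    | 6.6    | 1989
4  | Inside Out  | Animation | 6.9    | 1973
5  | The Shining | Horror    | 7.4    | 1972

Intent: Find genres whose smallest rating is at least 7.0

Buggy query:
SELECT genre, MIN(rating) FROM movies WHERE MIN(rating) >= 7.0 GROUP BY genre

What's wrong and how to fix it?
Bug: MIN() in WHERE is a misuse of aggregate

Fix: Replace WHERE with HAVING after the GROUP BY

Corrected query:
SELECT genre, MIN(rating) FROM movies GROUP BY genre HAVING MIN(rating) >= 7.0

Result:
(no rows)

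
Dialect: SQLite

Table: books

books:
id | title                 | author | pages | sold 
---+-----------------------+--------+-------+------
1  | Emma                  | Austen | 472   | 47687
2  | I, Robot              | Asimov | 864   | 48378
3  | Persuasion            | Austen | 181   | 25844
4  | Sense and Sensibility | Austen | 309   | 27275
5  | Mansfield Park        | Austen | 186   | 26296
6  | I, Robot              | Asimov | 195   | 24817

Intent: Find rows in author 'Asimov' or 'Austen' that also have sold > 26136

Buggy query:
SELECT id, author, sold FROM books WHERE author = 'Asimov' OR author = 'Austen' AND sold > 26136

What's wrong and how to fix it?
Bug: Without parentheses, AND is evaluated before OR, so the sold filter only applies to the 'Austen' branch

Fix: Add parentheses around the OR so the AND applies to both alternatives

Corrected query:
SELECT id, author, sold FROM books WHERE (author = 'Asimov' OR author = 'Austen') AND sold > 26136

Result:
id | author | sold 
---+--------+------
1  | Austen | 47687
2  | Asimov | 48378
4  | Austen | 27275
5  | Austen | 26296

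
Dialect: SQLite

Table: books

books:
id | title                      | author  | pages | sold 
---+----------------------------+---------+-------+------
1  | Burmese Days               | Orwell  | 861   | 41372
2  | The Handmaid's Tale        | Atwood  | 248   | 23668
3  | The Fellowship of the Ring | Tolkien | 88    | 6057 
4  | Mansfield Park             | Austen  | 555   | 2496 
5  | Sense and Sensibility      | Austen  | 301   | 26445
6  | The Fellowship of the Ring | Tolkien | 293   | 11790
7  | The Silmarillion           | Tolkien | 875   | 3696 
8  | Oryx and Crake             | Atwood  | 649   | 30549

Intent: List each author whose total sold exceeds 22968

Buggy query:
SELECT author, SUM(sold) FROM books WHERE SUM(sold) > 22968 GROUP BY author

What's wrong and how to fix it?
Bug: WHERE runs before GROUP BY, so aggregates aren't available there

Fix: Use HAVING (which filters groups after aggregation) instead of WHERE

Corrected query:
SELECT author, SUM(sold) FROM books GROUP BY author HAVING SUM(sold) > 22968

Result:
author | SUM(sold)
-------+----------
Atwood | 54217    
Austen | 28941    
Orwell | 41372    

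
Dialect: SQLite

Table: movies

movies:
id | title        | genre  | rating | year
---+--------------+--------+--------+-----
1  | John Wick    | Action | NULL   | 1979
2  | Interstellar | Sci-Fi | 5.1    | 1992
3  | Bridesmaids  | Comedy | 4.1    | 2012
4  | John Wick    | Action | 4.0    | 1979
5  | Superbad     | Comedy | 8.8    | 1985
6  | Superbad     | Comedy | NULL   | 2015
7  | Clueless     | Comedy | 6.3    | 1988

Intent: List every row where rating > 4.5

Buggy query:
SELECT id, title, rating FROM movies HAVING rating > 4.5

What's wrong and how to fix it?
Bug: HAVING filters the output of aggregation, but this query has no GROUP BY and no aggregate functions, so SQLite rejects it (HAVING clause on a non-aggregate query); the condition here is per row

Fix: Use WHERE for row-level filtering

Corrected query:
SELECT id, title, rating FROM movies WHERE rating > 4.5

Result:
id | title        | rating
---+--------------+-------
2  | Interstellar | 5.1   
5  | Superbad     | 8.8   
7  | Clueless     | 6.3   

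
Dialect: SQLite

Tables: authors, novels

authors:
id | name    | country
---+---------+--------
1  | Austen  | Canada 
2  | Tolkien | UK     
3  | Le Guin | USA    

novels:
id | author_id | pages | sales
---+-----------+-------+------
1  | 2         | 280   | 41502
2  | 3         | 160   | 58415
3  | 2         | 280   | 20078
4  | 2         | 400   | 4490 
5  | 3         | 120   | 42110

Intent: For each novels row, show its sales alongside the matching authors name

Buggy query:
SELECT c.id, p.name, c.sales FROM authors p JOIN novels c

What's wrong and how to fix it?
Bug: Missing join condition: each novels row is matched to all authors rows instead of just its own

Fix: Add ON c.author_id = p.id to the JOIN

Corrected query:
SELECT c.id, p.name, c.sales FROM authors p JOIN novels c ON c.author_id = p.id

Result:
id | name    | sales
---+---------+------
1  | Tolkien | 41502
2  | Le Guin | 58415
3  | Tolkien | 20078
4  | Tolkien | 4490 
5  | Le Guin | 42110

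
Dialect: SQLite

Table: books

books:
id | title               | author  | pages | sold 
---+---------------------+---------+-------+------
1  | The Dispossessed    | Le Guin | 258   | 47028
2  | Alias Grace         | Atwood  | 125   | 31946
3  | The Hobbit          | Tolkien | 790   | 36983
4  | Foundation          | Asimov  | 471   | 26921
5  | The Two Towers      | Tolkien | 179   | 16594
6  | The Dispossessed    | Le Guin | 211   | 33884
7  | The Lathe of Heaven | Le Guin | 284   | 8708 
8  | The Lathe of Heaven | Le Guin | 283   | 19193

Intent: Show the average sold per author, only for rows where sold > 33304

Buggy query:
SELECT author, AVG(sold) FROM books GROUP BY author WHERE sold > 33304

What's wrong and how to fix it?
Bug: WHERE cannot follow GROUP BY

Fix: Move the WHERE clause before GROUP BY

Corrected query:
SELECT author, AVG(sold) FROM books WHERE sold > 33304 GROUP BY author

Result:
author  | AVG(sold)
--------+----------
Le Guin | 40456    
Tolkien | 36983    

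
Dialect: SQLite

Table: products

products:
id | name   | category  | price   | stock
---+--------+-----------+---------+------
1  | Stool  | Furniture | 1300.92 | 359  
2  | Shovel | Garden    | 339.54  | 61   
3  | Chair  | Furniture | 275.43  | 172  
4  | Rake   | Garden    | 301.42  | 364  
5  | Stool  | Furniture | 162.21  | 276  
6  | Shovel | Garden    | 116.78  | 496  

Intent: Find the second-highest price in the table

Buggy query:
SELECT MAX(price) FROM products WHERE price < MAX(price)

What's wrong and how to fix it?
Bug: The inner MAX is an aggregate inside WHERE, which is not allowed

Fix: Put the inner MAX in a scalar subquery

Corrected query:
SELECT MAX(price) FROM products WHERE price < (SELECT MAX(price) FROM products)

Result:
MAX(price)
----------
339.54    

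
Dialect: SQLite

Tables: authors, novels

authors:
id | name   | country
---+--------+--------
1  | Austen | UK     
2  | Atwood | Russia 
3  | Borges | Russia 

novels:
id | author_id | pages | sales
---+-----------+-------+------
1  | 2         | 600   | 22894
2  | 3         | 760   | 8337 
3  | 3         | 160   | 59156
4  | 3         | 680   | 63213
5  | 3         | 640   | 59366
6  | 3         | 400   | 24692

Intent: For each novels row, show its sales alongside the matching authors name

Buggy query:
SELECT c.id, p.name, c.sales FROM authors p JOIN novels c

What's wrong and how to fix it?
Bug: JOIN with no ON clause produces a cartesian product; every novels row pairs with every authors row

Fix: Add ON c.author_id = p.id to the JOIN

Corrected query:
SELECT c.id, p.name, c.sales FROM authors p JOIN novels c ON c.author_id = p.id

Result:
id | name   | sales
---+--------+------
1  | Atwood | 22894
2  | Borges | 8337 
3  | Borges | 59156
4  | Borges | 63213
5  | Borges | 59366
6  | Borges | 24692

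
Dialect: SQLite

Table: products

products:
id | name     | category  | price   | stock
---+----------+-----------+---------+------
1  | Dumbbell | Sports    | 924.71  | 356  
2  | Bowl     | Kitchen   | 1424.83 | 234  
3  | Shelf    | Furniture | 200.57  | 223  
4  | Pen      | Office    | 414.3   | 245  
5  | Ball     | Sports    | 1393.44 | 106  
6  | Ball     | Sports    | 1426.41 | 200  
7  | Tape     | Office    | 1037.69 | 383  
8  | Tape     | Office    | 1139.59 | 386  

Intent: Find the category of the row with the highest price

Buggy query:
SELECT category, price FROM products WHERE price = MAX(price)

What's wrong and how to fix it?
Bug: MAX(price) is an aggregate and cannot be used directly in WHERE

Fix: Use a subquery: WHERE price = (SELECT MAX(price) FROM products)

Corrected query:
SELECT category, price FROM products WHERE price = (SELECT MAX(price) FROM products)

Result:
category | price  
---------+--------
Sports   | 1426.41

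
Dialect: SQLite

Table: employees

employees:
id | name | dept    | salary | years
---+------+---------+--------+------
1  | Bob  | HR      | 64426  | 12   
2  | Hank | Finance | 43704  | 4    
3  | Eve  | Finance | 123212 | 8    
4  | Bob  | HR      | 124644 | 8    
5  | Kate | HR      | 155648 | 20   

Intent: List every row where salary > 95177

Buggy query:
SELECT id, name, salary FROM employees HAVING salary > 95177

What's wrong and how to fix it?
Bug: HAVING filters the output of aggregation, but this query has no GROUP BY and no aggregate functions, so SQLite rejects it (HAVING clause on a non-aggregate query); the condition here is per row

Fix: Use WHERE for row-level filtering

Corrected query:
SELECT id, name, salary FROM employees WHERE salary > 95177

Result:
id | name | salary
---+------+-------
3  | Eve  | 123212
4  | Bob  | 124644
5  | Kate | 155648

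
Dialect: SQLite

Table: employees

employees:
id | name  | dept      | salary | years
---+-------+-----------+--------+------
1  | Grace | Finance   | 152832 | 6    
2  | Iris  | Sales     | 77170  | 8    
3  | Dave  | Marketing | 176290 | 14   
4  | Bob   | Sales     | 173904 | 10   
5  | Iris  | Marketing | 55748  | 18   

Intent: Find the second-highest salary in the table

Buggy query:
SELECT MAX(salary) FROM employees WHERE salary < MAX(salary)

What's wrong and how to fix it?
Bug: MAX(salary) on the right of the comparison is an aggregate-in-WHERE error

Fix: Put the inner MAX in a scalar subquery

Corrected query:
SELECT MAX(salary) FROM employees WHERE salary < (SELECT MAX(salary) FROM employees)

Result:
MAX(salary)
-----------
173904     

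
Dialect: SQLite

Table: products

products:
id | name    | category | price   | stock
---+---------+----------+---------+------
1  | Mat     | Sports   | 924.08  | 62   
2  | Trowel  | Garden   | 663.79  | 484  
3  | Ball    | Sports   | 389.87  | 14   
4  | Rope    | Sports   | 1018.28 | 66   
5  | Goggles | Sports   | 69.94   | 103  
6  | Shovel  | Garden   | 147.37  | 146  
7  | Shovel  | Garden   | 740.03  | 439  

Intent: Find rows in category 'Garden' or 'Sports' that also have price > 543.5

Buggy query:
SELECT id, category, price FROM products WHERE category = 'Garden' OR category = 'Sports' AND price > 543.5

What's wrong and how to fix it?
Bug: AND binds tighter than OR, so this parses as category = 'Garden' OR (category = 'Sports' AND price > 543.5)

Fix: Group the OR with parentheses (or use IN), then AND the threshold

Corrected query:
SELECT id, category, price FROM products WHERE (category = 'Garden' OR category = 'Sports') AND price > 543.5

Result:
id | category | price  
---+----------+--------
1  | Sports   | 924.08 
2  | Garden   | 663.79 
4  | Sports   | 1018.28
7  | Garden   | 740.03 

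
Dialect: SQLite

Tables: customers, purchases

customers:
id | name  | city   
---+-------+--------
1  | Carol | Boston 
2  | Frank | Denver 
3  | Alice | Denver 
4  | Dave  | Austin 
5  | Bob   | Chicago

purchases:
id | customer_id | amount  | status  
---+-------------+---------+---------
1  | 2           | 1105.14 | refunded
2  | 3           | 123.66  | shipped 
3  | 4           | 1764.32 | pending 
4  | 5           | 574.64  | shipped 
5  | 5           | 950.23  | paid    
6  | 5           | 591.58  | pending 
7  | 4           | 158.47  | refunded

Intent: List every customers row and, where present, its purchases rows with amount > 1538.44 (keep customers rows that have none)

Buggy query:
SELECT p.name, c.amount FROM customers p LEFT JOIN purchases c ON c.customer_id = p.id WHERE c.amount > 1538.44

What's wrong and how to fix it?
Bug: A WHERE condition on the right-hand table after LEFT JOIN drops unmatched parents

Fix: Move the right-table condition into the ON clause so unmatched parents are kept

Corrected query:
SELECT p.name, c.amount FROM customers p LEFT JOIN purchases c ON c.customer_id = p.id AND c.amount > 1538.44

Result:
name  | amount 
------+--------
Carol | NULL   
Frank | NULL   
Alice | NULL   
Dave  | 1764.32
Bob   | NULL   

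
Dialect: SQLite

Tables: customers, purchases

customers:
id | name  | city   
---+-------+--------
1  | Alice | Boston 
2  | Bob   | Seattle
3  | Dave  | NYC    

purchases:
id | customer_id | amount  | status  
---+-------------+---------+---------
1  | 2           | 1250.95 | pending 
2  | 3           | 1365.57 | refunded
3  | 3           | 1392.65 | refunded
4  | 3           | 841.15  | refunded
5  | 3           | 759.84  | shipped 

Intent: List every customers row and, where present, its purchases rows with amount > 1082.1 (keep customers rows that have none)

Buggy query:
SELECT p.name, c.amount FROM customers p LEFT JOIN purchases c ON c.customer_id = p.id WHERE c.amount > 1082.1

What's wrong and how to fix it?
Bug: A WHERE condition on the right-hand table after LEFT JOIN drops unmatched parents

Fix: Move the right-table condition into the ON clause so unmatched parents are kept

Corrected query:
SELECT p.name, c.amount FROM customers p LEFT JOIN purchases c ON c.customer_id = p.id AND c.amount > 1082.1

Result:
name  | amount 
------+--------
Alice | NULL   
Bob   | 1250.95
Dave  | 1365.57
Dave  | 1392.65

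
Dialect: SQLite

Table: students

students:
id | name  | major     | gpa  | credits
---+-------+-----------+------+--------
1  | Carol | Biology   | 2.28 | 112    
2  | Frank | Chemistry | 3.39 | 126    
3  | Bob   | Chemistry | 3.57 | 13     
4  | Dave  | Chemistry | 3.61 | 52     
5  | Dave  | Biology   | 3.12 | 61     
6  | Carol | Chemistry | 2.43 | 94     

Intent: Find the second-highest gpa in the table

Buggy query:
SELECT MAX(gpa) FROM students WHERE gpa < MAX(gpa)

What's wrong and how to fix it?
Bug: MAX(gpa) on the right of the comparison is an aggregate-in-WHERE error

Fix: Compute the overall MAX in a subquery, then take MAX of rows below it

Corrected query:
SELECT MAX(gpa) FROM students WHERE gpa < (SELECT MAX(gpa) FROM students)

Result:
MAX(gpa)
--------
3.57    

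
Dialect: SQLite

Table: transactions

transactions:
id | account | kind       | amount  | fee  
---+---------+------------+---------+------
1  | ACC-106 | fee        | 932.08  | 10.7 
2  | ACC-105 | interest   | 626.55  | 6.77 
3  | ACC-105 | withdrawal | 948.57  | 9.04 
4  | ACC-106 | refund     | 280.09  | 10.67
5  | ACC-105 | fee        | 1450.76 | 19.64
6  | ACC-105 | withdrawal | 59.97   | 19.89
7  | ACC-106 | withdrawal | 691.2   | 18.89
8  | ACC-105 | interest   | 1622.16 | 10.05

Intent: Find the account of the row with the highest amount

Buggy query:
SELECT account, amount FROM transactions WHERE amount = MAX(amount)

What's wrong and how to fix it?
Bug: WHERE is evaluated per row; an aggregate over the whole table isn't defined there

Fix: Wrap MAX in a scalar subquery so WHERE compares against a single value

Corrected query:
SELECT account, amount FROM transactions WHERE amount = (SELECT MAX(amount) FROM transactions)

Result:
account | amount 
--------+--------
ACC-105 | 1622.16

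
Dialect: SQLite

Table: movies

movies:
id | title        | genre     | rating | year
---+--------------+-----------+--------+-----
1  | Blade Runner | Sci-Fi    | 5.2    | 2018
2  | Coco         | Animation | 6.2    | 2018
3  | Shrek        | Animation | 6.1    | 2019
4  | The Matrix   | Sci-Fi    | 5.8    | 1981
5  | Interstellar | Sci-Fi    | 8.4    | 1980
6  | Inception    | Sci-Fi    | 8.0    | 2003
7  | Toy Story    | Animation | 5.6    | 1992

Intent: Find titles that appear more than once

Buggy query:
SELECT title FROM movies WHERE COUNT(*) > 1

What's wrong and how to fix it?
Bug: COUNT(*) is an aggregate and cannot be used in WHERE

Fix: Group first, then use HAVING for the count condition

Corrected query:
SELECT title FROM movies GROUP BY title HAVING COUNT(*) > 1

Result:
(no rows)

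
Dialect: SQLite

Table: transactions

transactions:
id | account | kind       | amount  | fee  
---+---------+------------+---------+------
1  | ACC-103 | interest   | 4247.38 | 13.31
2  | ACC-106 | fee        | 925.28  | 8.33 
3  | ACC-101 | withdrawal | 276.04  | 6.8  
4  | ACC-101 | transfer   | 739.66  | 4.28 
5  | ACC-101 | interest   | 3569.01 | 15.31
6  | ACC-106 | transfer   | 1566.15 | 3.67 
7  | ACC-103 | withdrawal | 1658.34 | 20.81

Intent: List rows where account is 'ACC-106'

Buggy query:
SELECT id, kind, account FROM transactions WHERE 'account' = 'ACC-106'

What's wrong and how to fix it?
Bug: 'account' in single quotes is a string literal, not the column; the comparison is literal-vs-literal and never true

Fix: Remove the quotes around the column name (or use double quotes for an identifier)

Corrected query:
SELECT id, kind, account FROM transactions WHERE account = 'ACC-106'

Result:
id | kind     | account
---+----------+--------
2  | fee      | ACC-106
6  | transfer | ACC-106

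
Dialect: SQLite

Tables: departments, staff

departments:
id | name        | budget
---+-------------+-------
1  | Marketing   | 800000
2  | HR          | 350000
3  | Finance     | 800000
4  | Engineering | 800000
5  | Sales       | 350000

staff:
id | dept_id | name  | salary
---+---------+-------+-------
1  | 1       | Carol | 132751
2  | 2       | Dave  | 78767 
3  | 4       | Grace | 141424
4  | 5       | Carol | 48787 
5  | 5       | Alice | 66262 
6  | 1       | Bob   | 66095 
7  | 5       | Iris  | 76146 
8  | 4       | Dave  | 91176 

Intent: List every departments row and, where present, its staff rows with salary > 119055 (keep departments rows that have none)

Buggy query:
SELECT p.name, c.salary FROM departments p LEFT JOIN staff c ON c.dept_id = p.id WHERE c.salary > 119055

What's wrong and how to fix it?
Bug: A WHERE condition on the right-hand table after LEFT JOIN drops unmatched parents

Fix: Put 'c.salary > 119055' in the JOIN's ON clause instead of WHERE

Corrected query:
SELECT p.name, c.salary FROM departments p LEFT JOIN staff c ON c.dept_id = p.id AND c.salary > 119055

Result:
name        | salary
------------+-------
Marketing   | 132751
HR          | NULL  
Finance     | NULL  
Engineering | 141424
Sales       | NULL  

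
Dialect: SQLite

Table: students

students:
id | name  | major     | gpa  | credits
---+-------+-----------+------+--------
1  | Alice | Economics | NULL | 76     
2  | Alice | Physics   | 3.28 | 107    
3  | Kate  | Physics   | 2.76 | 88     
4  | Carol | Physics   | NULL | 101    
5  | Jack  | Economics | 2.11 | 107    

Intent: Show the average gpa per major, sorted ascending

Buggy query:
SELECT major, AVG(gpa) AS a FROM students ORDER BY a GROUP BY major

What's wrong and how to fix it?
Bug: GROUP BY must precede ORDER BY

Fix: Move ORDER BY to the end, after GROUP BY

Corrected query:
SELECT major, AVG(gpa) AS a FROM students GROUP BY major ORDER BY a

Result:
major     | a   
----------+-----
Economics | 2.11
Physics   | 3.02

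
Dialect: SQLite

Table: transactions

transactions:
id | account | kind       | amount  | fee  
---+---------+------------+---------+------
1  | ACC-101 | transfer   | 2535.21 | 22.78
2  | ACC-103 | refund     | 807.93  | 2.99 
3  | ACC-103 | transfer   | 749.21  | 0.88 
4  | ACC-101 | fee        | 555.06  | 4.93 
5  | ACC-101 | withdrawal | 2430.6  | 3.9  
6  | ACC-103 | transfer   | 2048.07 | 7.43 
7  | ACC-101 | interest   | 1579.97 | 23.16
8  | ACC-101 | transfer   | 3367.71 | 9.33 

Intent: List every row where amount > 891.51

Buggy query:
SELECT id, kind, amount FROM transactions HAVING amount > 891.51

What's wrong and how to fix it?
Bug: HAVING filters the output of aggregation, but this query has no GROUP BY and no aggregate functions, so SQLite rejects it (HAVING clause on a non-aggregate query); the condition here is per row

Fix: Replace HAVING with WHERE since the condition applies to individual rows

Corrected query:
SELECT id, kind, amount FROM transactions WHERE amount > 891.51

Result:
id | kind       | amount 
---+------------+--------
1  | transfer   | 2535.21
5  | withdrawal | 2430.6 
6  | transfer   | 2048.07
7  | interest   | 1579.97
8  | transfer   | 3367.71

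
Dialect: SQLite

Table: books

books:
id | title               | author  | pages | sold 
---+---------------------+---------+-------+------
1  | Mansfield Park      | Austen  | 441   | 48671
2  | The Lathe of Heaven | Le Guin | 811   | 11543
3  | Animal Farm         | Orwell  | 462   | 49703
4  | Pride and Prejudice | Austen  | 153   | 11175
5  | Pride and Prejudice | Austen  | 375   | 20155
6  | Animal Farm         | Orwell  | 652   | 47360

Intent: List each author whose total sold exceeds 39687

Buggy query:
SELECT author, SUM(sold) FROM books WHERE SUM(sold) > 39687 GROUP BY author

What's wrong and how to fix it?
Bug: SUM(sold) is an aggregate, but WHERE filters rows before aggregation

Fix: Move the aggregate condition to a HAVING clause

Corrected query:
SELECT author, SUM(sold) FROM books GROUP BY author HAVING SUM(sold) > 39687

Result:
author | SUM(sold)
-------+----------
Austen | 80001    
Orwell | 97063    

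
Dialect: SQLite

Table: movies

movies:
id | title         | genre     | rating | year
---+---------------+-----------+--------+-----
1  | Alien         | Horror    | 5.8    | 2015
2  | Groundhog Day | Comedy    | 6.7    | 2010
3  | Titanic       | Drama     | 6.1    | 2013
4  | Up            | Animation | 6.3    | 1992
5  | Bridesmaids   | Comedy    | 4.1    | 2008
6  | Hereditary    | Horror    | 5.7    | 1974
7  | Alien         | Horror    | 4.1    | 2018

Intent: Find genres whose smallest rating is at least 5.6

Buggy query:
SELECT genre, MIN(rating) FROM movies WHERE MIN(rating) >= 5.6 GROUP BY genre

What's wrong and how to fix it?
Bug: MIN() in WHERE is a misuse of aggregate

Fix: Use HAVING for the per-group MIN condition

Corrected query:
SELECT genre, MIN(rating) FROM movies GROUP BY genre HAVING MIN(rating) >= 5.6

Result:
genre     | MIN(rating)
----------+------------
Animation | 6.3        
Drama     | 6.1        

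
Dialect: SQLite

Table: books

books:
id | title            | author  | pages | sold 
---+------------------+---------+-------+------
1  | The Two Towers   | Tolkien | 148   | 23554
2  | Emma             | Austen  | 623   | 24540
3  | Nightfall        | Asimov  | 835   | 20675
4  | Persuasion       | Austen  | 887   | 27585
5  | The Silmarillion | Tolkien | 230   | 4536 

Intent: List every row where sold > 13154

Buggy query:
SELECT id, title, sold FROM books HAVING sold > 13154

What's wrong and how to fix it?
Bug: This is a non-aggregate query (no GROUP BY, no aggregates), so in SQLite the HAVING clause is invalid here; a row-level condition belongs in WHERE

Fix: Use WHERE for row-level filtering

Corrected query:
SELECT id, title, sold FROM books WHERE sold > 13154

Result:
id | title          | sold 
---+----------------+------
1  | The Two Towers | 23554
2  | Emma           | 24540
3  | Nightfall      | 20675
4  | Persuasion     | 27585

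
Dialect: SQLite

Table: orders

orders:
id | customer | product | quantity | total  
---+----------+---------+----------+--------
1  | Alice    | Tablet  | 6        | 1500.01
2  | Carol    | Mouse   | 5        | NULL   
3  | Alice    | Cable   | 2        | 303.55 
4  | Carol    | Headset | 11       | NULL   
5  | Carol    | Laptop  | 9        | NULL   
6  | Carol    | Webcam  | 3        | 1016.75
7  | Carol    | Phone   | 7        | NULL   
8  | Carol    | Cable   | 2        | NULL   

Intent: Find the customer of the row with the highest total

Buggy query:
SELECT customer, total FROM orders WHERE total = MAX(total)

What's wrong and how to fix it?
Bug: MAX(total) is an aggregate and cannot be used directly in WHERE

Fix: Use a subquery: WHERE total = (SELECT MAX(total) FROM orders)

Corrected query:
SELECT customer, total FROM orders WHERE total = (SELECT MAX(total) FROM orders)

Result:
customer | total  
---------+--------
Alice    | 1500.01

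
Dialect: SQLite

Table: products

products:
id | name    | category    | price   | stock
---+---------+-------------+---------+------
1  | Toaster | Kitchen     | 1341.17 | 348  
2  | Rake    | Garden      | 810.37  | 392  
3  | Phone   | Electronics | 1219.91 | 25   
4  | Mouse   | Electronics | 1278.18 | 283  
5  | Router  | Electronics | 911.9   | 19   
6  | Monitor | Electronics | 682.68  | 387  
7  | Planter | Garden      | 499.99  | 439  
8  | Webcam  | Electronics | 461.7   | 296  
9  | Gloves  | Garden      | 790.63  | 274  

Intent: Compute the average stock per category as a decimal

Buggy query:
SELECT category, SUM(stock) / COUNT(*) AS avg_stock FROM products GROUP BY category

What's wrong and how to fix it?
Bug: Both operands are integers, so '/' performs integer division and truncates

Fix: Cast one side to REAL so the division keeps the fractional part

Corrected query:
SELECT category, SUM(stock) * 1.0 / COUNT(*) AS avg_stock FROM products GROUP BY category

Result:
category    | avg_stock 
------------+-----------
Electronics | 202       
Garden      | 368.333333
Kitchen     | 348       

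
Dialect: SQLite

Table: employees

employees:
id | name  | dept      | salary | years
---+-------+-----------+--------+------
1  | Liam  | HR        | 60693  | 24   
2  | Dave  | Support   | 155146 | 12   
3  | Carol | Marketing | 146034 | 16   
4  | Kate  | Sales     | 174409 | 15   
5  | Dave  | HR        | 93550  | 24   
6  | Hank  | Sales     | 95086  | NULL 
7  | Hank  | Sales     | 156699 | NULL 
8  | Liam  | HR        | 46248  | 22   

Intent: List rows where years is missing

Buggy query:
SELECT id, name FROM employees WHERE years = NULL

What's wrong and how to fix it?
Bug: '= NULL' is always unknown in SQL three-valued logic, so no rows match

Fix: Use IS NULL to test for NULL

Corrected query:
SELECT id, name FROM employees WHERE years IS NULL

Result:
id | name
---+-----
6  | Hank
7  | Hank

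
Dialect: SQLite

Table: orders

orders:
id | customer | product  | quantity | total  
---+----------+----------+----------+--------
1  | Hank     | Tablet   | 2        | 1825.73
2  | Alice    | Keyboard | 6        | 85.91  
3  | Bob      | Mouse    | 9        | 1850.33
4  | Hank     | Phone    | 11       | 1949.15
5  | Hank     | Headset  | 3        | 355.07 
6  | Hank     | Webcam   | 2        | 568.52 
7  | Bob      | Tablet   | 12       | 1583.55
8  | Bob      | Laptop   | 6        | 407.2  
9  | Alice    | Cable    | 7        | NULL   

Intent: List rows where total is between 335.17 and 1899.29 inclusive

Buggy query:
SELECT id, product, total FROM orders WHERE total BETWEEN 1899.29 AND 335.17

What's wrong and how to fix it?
Bug: The bounds are reversed; BETWEEN a AND b requires a <= b to match anything

Fix: Swap the bounds so the smaller value comes first

Corrected query:
SELECT id, product, total FROM orders WHERE total BETWEEN 335.17 AND 1899.29

Result:
id | product | total  
---+---------+--------
1  | Tablet  | 1825.73
3  | Mouse   | 1850.33
5  | Headset | 355.07 
6  | Webcam  | 568.52 
7  | Tablet  | 1583.55
8  | Laptop  | 407.2  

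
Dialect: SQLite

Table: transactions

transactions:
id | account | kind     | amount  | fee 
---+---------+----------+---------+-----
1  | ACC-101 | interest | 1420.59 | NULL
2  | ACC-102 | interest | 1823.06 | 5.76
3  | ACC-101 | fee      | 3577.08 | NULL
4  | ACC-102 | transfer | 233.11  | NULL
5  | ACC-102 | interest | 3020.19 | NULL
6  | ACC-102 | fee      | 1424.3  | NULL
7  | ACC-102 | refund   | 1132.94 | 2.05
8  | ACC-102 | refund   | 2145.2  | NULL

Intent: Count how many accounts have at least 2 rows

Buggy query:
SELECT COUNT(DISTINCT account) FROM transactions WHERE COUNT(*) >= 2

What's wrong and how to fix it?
Bug: COUNT(*) cannot appear in WHERE; the per-group count doesn't exist yet

Fix: Group first with HAVING COUNT(*) >= 2, then COUNT the resulting groups

Corrected query:
SELECT COUNT(*) FROM (SELECT account FROM transactions GROUP BY account HAVING COUNT(*) >= 2)

Result:
COUNT(*)
--------
2       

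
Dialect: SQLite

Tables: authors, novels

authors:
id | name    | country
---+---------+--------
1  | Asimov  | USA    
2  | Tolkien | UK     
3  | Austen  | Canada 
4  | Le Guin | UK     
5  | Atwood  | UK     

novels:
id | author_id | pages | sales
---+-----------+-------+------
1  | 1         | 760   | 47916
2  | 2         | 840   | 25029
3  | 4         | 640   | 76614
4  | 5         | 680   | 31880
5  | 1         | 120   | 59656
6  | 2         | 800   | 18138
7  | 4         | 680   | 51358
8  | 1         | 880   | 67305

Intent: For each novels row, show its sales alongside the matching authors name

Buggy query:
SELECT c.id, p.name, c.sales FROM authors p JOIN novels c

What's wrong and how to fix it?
Bug: Missing join condition: each novels row is matched to all authors rows instead of just its own

Fix: Add ON c.author_id = p.id to the JOIN

Corrected query:
SELECT c.id, p.name, c.sales FROM authors p JOIN novels c ON c.author_id = p.id

Result:
id | name    | sales
---+---------+------
1  | Asimov  | 47916
2  | Tolkien | 25029
3  | Le Guin | 76614
4  | Atwood  | 31880
5  | Asimov  | 59656
6  | Tolkien | 18138
7  | Le Guin | 51358
8  | Asimov  | 67305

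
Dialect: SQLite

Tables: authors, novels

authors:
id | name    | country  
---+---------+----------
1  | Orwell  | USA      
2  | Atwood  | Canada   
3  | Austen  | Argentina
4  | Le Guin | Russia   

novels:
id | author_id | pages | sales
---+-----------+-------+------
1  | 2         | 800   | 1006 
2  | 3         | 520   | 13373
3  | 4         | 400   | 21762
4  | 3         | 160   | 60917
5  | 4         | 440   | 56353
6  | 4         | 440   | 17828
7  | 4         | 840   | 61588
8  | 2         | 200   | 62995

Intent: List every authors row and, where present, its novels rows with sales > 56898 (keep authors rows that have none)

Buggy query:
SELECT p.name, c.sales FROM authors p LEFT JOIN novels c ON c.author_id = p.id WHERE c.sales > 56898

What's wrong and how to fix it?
Bug: Filtering c.sales in WHERE discards the NULL rows produced by LEFT JOIN, turning it into an inner join

Fix: Move the right-table condition into the ON clause so unmatched parents are kept

Corrected query:
SELECT p.name, c.sales FROM authors p LEFT JOIN novels c ON c.author_id = p.id AND c.sales > 56898

Result:
name    | sales
--------+------
Orwell  | NULL 
Atwood  | 62995
Austen  | 60917
Le Guin | 61588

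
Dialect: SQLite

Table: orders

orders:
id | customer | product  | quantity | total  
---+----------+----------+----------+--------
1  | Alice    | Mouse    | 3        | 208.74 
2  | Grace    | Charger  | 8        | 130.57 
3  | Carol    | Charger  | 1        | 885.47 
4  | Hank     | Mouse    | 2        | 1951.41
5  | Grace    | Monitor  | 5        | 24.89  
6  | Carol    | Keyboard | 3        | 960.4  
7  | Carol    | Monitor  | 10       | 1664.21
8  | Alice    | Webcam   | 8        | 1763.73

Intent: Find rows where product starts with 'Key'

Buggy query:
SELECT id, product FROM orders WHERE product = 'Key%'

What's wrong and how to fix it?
Bug: '=' compares the literal string including the % character; pattern matching needs LIKE

Fix: Replace '=' with LIKE so 'Key%' is treated as a pattern

Corrected query:
SELECT id, product FROM orders WHERE product LIKE 'Key%'

Result:
id | product 
---+---------
6  | Keyboard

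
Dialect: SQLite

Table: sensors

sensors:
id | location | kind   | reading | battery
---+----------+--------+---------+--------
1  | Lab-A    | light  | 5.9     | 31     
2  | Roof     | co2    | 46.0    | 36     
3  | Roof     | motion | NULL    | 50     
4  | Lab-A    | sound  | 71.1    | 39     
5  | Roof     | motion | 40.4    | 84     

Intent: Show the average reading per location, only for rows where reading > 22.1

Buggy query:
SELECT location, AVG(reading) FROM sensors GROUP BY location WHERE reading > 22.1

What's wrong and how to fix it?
Bug: Row-level WHERE must come before GROUP BY in the clause order

Fix: Place WHERE between FROM and GROUP BY

Corrected query:
SELECT location, AVG(reading) FROM sensors WHERE reading > 22.1 GROUP BY location

Result:
location | AVG(reading)
---------+-------------
Lab-A    | 71.1        
Roof     | 43.2        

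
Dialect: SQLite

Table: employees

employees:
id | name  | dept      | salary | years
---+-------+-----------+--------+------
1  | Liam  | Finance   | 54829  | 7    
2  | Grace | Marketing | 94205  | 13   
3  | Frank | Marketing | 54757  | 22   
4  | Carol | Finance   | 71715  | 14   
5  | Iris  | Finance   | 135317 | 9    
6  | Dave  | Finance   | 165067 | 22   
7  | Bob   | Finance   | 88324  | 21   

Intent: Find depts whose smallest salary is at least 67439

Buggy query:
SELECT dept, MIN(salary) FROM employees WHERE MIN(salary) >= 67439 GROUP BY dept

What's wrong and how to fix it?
Bug: MIN() in WHERE is a misuse of aggregate

Fix: Replace WHERE with HAVING after the GROUP BY

Corrected query:
SELECT dept, MIN(salary) FROM employees GROUP BY dept HAVING MIN(salary) >= 67439

Result:
(no rows)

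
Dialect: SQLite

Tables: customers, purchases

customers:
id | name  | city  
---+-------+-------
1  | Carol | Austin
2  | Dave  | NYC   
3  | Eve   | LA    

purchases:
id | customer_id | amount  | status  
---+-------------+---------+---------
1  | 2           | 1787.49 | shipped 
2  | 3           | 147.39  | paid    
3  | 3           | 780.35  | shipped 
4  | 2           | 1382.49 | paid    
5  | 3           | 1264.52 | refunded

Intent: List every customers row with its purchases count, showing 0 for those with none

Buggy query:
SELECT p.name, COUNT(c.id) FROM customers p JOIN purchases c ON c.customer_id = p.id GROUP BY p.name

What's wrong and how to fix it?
Bug: INNER JOIN drops customers rows that have no matching purchases rows

Fix: Switch to LEFT JOIN to retain unmatched parent rows

Corrected query:
SELECT p.name, COUNT(c.id) FROM customers p LEFT JOIN purchases c ON c.customer_id = p.id GROUP BY p.name

Result:
name  | COUNT(c.id)
------+------------
Carol | 0          
Dave  | 2          
Eve   | 3          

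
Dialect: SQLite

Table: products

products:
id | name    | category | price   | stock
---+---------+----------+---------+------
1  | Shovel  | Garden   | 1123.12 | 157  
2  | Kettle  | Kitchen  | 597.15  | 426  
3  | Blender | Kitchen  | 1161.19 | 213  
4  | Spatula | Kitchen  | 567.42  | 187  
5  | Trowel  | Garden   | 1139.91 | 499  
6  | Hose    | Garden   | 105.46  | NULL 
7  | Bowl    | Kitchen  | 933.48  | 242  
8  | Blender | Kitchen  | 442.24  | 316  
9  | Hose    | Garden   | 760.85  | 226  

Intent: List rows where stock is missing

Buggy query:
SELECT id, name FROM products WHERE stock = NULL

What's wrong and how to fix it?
Bug: Comparing to NULL with '=' never matches; NULL = NULL is unknown, not true

Fix: Replace '= NULL' with 'IS NULL'

Corrected query:
SELECT id, name FROM products WHERE stock IS NULL

Result:
id | name
---+-----
6  | Hose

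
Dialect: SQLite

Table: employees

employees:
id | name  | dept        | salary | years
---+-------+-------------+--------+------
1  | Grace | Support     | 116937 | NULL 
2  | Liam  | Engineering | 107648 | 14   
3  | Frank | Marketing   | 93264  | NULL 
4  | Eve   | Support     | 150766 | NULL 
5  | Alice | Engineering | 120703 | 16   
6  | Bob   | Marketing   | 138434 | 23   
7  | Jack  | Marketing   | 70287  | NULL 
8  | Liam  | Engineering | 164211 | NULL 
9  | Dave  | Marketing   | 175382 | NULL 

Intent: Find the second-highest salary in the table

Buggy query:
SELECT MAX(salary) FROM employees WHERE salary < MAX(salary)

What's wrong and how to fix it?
Bug: The inner MAX is an aggregate inside WHERE, which is not allowed

Fix: Compute the overall MAX in a subquery, then take MAX of rows below it

Corrected query:
SELECT MAX(salary) FROM employees WHERE salary < (SELECT MAX(salary) FROM employees)

Result:
MAX(salary)
-----------
164211     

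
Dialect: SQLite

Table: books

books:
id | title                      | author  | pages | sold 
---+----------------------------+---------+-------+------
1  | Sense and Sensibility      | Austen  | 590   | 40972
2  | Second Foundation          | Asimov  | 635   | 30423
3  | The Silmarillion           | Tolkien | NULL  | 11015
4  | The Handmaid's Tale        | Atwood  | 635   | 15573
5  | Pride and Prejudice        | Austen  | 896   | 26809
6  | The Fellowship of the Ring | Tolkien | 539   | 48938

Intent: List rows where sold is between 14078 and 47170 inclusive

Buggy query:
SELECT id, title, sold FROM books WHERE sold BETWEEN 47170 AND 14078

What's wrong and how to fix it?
Bug: BETWEEN expects the lower bound first; with 47170 AND 14078 the range is empty

Fix: Write BETWEEN 14078 AND 47170

Corrected query:
SELECT id, title, sold FROM books WHERE sold BETWEEN 14078 AND 47170

Result:
id | title                 | sold 
---+-----------------------+------
1  | Sense and Sensibility | 40972
2  | Second Foundation     | 30423
4  | The Handmaid's Tale   | 15573
5  | Pride and Prejudice   | 26809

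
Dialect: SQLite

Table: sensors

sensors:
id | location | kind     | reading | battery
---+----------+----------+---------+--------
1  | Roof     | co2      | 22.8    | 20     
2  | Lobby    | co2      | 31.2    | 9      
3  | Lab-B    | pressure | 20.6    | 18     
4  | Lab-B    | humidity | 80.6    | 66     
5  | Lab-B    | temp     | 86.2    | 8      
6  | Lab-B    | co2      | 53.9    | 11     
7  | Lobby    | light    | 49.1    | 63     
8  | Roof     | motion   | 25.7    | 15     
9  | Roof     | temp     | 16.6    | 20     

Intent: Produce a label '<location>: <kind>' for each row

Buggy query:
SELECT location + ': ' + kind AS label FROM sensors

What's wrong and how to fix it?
Bug: '+' is numeric addition; on text columns SQLite converts them to 0 instead of concatenating

Fix: Replace + with || to concatenate text

Corrected query:
SELECT location || ': ' || kind AS label FROM sensors

Result:
label          
---------------
Roof: co2      
Lobby: co2     
Lab-B: pressure
Lab-B: humidity
Lab-B: temp    
Lab-B: co2     
Lobby: light   
Roof: motion   
Roof: temp     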